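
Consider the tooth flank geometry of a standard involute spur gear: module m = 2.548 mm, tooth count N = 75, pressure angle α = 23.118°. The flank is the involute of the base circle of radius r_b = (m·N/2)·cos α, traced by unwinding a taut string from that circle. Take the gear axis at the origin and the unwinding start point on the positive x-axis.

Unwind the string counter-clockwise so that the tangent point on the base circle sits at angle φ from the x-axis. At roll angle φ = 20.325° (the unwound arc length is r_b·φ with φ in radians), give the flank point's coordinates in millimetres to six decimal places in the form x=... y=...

x=93.233622 y=1.291230

pitch radius r_p = m·N/2 = 2.548·75/2 = 95.550000
base radius r_b = r_p·cos α = 95.550000·cos 23.118° = 87.877163
roll angle φ = 20.325° = 0.35473817 rad
x = r_b·(cos φ + φ·sin φ) = 87.877163·(0.93773747 + 0.35473817·0.34734485) = 93.233622
y = r_b·(sin φ − φ·cos φ) = 87.877163·(0.34734485 − 0.35473817·0.93773747) = 1.291230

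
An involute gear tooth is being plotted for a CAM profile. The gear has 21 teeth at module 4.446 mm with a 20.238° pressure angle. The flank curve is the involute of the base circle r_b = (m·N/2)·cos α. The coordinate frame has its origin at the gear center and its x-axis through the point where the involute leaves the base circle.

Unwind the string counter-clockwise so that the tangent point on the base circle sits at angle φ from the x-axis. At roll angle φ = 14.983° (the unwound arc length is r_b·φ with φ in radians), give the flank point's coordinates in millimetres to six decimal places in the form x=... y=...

x=45.273098 y=0.259309

pitch radius r_p = m·N/2 = 4.446·21/2 = 46.683000
base radius r_b = r_p·cos α = 46.683000·cos 20.238° = 43.800969
roll angle φ = 14.983° = 0.26150268 rad
x = r_b·(cos φ + φ·sin φ) = 43.800969·(0.96600258 + 0.26150268·0.25853244) = 45.273098
y = r_b·(sin φ − φ·cos φ) = 43.800969·(0.25853244 − 0.26150268·0.96600258) = 0.259309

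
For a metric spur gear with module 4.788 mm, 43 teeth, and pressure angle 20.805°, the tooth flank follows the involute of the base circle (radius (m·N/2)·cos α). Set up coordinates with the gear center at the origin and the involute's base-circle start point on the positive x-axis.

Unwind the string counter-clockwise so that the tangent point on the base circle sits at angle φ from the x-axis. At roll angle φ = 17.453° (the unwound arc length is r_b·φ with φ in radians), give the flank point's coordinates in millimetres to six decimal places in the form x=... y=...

pitch radius r_p = m·N/2 = 4.788·43/2 = 102.942000
base radius r_b = r_p·cos α = 102.942000·cos 20.805° = 96.229634
roll angle φ = 17.453° = 0.30461231 rad
x = r_b·(cos φ + φ·sin φ) = 96.229634·(0.95396330 + 0.30461231·0.29992336) = 100.591113
y = r_b·(sin φ − φ·cos φ) = 96.229634·(0.29992336 − 0.30461231·0.95396330) = 0.898245

x=100.591113 y=0.898245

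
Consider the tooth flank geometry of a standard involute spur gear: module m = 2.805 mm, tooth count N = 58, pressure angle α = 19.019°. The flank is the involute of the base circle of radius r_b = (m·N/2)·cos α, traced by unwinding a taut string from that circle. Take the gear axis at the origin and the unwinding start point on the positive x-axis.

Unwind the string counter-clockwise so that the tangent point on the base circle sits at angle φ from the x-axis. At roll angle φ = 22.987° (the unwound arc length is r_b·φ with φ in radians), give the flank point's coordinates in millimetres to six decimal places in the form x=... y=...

x=82.846870 y=1.628930

pitch radius r_p = m·N/2 = 2.805·58/2 = 81.345000
base radius r_b = r_p·cos α = 81.345000·cos 19.019° = 76.904422
roll angle φ = 22.987° = 0.40119884 rad
x = r_b·(cos φ + φ·sin φ) = 76.904422·(0.92059348 + 0.40119884·0.39052226) = 82.846870
y = r_b·(sin φ − φ·cos φ) = 76.904422·(0.39052226 − 0.40119884·0.92059348) = 1.628930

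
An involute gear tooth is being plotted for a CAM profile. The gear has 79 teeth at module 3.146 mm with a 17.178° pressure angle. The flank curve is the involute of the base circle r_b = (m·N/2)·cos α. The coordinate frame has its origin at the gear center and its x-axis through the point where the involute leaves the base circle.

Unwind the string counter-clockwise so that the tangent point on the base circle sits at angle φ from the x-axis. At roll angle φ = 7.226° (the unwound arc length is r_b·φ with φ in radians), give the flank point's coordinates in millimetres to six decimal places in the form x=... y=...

pitch radius r_p = m·N/2 = 3.146·79/2 = 124.267000
base radius r_b = r_p·cos α = 124.267000·cos 17.178° = 118.723677
roll angle φ = 7.226° = 0.12611749 rad
x = r_b·(cos φ + φ·sin φ) = 118.723677·(0.99205772 + 0.12611749·0.12578343) = 119.664113
y = r_b·(sin φ − φ·cos φ) = 118.723677·(0.12578343 − 0.12611749·0.99205772) = 0.079259

x=119.664113 y=0.079259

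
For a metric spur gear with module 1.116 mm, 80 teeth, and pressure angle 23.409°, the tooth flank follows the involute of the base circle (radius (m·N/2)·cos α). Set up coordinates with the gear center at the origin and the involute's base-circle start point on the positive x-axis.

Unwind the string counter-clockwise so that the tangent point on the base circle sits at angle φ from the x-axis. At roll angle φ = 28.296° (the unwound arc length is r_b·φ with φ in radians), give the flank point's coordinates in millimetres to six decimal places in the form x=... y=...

x=45.660973 y=1.605010

pitch radius r_p = m·N/2 = 1.116·80/2 = 44.640000
base radius r_b = r_p·cos α = 44.640000·cos 23.409° = 40.965781
roll angle φ = 28.296° = 0.49385837 rad
x = r_b·(cos φ + φ·sin φ) = 40.965781·(0.88051045 + 0.49385837·0.47402674) = 45.660973
y = r_b·(sin φ − φ·cos φ) = 40.965781·(0.47402674 − 0.49385837·0.88051045) = 1.605010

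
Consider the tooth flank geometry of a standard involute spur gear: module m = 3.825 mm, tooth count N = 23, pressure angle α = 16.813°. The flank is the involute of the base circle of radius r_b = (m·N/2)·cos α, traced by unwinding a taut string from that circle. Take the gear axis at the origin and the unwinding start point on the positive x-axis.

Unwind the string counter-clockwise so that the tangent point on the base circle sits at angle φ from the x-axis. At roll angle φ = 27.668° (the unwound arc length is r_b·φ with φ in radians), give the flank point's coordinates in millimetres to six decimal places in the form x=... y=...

x=46.734174 y=1.543971

pitch radius r_p = m·N/2 = 3.825·23/2 = 43.987500
base radius r_b = r_p·cos α = 43.987500·cos 16.813° = 42.107206
roll angle φ = 27.668° = 0.48289770 rad
x = r_b·(cos φ + φ·sin φ) = 42.107206·(0.88565310 + 0.48289770·0.46434748) = 46.734174
y = r_b·(sin φ − φ·cos φ) = 42.107206·(0.46434748 − 0.48289770·0.88565310) = 1.543971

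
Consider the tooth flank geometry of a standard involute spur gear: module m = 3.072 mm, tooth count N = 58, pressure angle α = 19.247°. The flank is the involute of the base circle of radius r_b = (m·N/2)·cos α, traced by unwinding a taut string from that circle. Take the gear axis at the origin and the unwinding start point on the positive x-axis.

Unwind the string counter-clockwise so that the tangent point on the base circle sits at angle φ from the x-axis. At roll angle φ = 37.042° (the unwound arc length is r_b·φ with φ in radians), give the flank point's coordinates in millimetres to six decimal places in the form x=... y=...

x=99.891412 y=7.263941

pitch radius r_p = m·N/2 = 3.072·58/2 = 89.088000
base radius r_b = r_p·cos α = 89.088000·cos 19.247° = 84.108540
roll angle φ = 37.042° = 0.64650486 rad
x = r_b·(cos φ + φ·sin φ) = 84.108540·(0.79819414 + 0.64650486·0.60240029) = 99.891412
y = r_b·(sin φ − φ·cos φ) = 84.108540·(0.60240029 − 0.64650486·0.79819414) = 7.263941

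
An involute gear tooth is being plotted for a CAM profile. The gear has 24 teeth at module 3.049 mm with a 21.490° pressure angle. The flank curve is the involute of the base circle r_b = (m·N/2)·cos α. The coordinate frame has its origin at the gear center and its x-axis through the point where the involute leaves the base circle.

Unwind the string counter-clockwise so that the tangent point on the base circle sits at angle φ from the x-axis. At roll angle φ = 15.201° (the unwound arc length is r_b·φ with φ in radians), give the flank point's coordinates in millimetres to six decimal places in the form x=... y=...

pitch radius r_p = m·N/2 = 3.049·24/2 = 36.588000
base radius r_b = r_p·cos α = 36.588000·cos 21.490° = 34.044458
roll angle φ = 15.201° = 0.26530750 rad
x = r_b·(cos φ + φ·sin φ) = 34.044458·(0.96501192 + 0.26530750·0.26220602) = 35.221618
y = r_b·(sin φ − φ·cos φ) = 34.044458·(0.26220602 − 0.26530750·0.96501192) = 0.210433

x=35.221618 y=0.210433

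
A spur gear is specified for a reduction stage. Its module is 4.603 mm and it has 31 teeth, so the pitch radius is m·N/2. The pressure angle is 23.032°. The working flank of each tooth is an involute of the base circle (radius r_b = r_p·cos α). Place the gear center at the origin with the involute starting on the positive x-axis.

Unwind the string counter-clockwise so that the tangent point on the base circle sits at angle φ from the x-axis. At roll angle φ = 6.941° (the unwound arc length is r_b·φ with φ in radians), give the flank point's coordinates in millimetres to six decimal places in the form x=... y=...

pitch radius r_p = m·N/2 = 4.603·31/2 = 71.346500
base radius r_b = r_p·cos α = 71.346500·cos 23.032° = 65.659220
roll angle φ = 6.941° = 0.12114330 rad
x = r_b·(cos φ + φ·sin φ) = 65.659220·(0.99267112 + 0.12114330·0.12084721) = 66.139251
y = r_b·(sin φ − φ·cos φ) = 65.659220·(0.12084721 − 0.12114330·0.99267112) = 0.038854

x=66.139251 y=0.038854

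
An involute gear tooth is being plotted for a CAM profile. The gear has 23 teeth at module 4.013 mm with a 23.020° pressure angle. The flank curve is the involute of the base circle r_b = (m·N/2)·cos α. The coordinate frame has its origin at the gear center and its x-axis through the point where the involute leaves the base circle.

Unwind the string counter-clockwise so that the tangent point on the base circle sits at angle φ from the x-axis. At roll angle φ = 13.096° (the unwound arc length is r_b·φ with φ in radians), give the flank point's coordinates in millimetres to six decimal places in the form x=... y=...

x=43.569601 y=0.168184

pitch radius r_p = m·N/2 = 4.013·23/2 = 46.149500
base radius r_b = r_p·cos α = 46.149500·cos 23.020° = 42.474542
roll angle φ = 13.096° = 0.22856832 rad
x = r_b·(cos φ + φ·sin φ) = 42.474542·(0.97399179 + 0.22856832·0.22658331) = 43.569601
y = r_b·(sin φ − φ·cos φ) = 42.474542·(0.22658331 − 0.22856832·0.97399179) = 0.168184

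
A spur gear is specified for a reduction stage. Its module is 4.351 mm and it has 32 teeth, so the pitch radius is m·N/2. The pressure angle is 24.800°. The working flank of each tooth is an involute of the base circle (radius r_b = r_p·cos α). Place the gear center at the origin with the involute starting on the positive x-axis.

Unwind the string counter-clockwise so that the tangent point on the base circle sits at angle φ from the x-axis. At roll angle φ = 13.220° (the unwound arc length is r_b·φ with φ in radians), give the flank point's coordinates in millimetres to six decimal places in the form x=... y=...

pitch radius r_p = m·N/2 = 4.351·32/2 = 69.616000
base radius r_b = r_p·cos α = 69.616000·cos 24.800° = 63.195837
roll angle φ = 13.220° = 0.23073253 rad
x = r_b·(cos φ + φ·sin φ) = 63.195837·(0.97349913 + 0.23073253·0.22869070) = 64.855708
y = r_b·(sin φ − φ·cos φ) = 63.195837·(0.22869070 − 0.23073253·0.97349913) = 0.257383

x=64.855708 y=0.257383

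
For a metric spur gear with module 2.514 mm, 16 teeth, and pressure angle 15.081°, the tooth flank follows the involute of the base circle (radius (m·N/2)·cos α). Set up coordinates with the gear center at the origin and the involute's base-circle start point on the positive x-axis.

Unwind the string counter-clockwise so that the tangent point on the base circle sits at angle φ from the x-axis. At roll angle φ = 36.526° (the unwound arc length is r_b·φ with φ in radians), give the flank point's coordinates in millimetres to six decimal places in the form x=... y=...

x=22.973413 y=1.609895

pitch radius r_p = m·N/2 = 2.514·16/2 = 20.112000
base radius r_b = r_p·cos α = 20.112000·cos 15.081° = 19.419322
roll angle φ = 36.526° = 0.63749896 rad
x = r_b·(cos φ + φ·sin φ) = 19.419322·(0.80358686 + 0.63749896·0.59518750) = 22.973413
y = r_b·(sin φ − φ·cos φ) = 19.419322·(0.59518750 − 0.63749896·0.80358686) = 1.609895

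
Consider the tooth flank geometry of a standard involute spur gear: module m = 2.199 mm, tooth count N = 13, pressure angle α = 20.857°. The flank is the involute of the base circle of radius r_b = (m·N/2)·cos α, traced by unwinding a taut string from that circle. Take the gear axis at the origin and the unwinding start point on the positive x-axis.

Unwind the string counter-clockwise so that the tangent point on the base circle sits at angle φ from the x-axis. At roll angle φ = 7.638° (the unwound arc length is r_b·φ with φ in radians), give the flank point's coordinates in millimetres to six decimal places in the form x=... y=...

pitch radius r_p = m·N/2 = 2.199·13/2 = 14.293500
base radius r_b = r_p·cos α = 14.293500·cos 20.857° = 13.356875
roll angle φ = 7.638° = 0.13330825 rad
x = r_b·(cos φ + φ·sin φ) = 13.356875·(0.99112761 + 0.13330825·0.13291376) = 13.475031
y = r_b·(sin φ − φ·cos φ) = 13.356875·(0.13291376 − 0.13330825·0.99112761) = 0.010529

x=13.475031 y=0.010529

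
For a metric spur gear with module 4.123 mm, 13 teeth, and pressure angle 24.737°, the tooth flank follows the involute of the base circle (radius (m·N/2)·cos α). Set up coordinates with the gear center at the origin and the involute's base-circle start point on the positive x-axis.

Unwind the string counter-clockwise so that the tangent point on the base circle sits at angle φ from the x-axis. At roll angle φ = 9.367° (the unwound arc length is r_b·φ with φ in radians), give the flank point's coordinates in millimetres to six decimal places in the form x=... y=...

x=24.663434 y=0.035357

pitch radius r_p = m·N/2 = 4.123·13/2 = 26.799500
base radius r_b = r_p·cos α = 26.799500·cos 24.737° = 24.340328
roll angle φ = 9.367° = 0.16348499 rad
x = r_b·(cos φ + φ·sin φ) = 24.340328·(0.98666607 + 0.16348499·0.16275771) = 24.663434
y = r_b·(sin φ − φ·cos φ) = 24.340328·(0.16275771 − 0.16348499·0.98666607) = 0.035357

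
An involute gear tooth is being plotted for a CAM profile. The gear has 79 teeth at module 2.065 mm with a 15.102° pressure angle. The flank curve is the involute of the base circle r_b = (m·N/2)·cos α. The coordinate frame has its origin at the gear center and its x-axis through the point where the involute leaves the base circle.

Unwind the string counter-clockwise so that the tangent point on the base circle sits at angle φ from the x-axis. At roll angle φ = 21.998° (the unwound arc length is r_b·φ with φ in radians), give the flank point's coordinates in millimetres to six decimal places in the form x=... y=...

pitch radius r_p = m·N/2 = 2.065·79/2 = 81.567500
base radius r_b = r_p·cos α = 81.567500·cos 15.102° = 78.750447
roll angle φ = 21.998° = 0.38393753 rad
x = r_b·(cos φ + φ·sin φ) = 78.750447·(0.92719693 + 0.38393753·0.37457423) = 84.342519
y = r_b·(sin φ − φ·cos φ) = 78.750447·(0.37457423 − 0.38393753·0.92719693) = 1.463855

x=84.342519 y=1.463855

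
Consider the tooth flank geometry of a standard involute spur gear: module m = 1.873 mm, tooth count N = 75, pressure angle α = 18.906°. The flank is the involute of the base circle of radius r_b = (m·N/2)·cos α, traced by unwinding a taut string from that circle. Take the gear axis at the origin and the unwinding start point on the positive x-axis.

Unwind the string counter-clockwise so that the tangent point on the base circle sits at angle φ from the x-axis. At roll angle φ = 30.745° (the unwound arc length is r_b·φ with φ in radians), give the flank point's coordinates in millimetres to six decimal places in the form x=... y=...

pitch radius r_p = m·N/2 = 1.873·75/2 = 70.237500
base radius r_b = r_p·cos α = 70.237500·cos 18.906° = 66.448288
roll angle φ = 30.745° = 0.53660148 rad
x = r_b·(cos φ + φ·sin φ) = 66.448288·(0.85945103 + 0.53660148·0.51121809) = 75.337169
y = r_b·(sin φ − φ·cos φ) = 66.448288·(0.51121809 − 0.53660148·0.85945103) = 3.324766

x=75.337169 y=3.324766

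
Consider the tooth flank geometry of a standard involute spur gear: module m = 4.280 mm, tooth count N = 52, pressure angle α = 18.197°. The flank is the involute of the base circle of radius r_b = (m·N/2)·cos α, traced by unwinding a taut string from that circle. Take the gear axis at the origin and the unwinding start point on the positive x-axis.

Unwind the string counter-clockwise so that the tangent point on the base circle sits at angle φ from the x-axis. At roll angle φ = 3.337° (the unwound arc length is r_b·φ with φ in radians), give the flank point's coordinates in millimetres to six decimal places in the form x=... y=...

x=105.893854 y=0.006959

pitch radius r_p = m·N/2 = 4.280·52/2 = 111.280000
base radius r_b = r_p·cos α = 111.280000·cos 18.197° = 105.714710
roll angle φ = 3.337° = 0.05824164 rad
x = r_b·(cos φ + φ·sin φ) = 105.714710·(0.99830444 + 0.05824164·0.05820872) = 105.893854
y = r_b·(sin φ − φ·cos φ) = 105.714710·(0.05820872 − 0.05824164·0.99830444) = 0.006959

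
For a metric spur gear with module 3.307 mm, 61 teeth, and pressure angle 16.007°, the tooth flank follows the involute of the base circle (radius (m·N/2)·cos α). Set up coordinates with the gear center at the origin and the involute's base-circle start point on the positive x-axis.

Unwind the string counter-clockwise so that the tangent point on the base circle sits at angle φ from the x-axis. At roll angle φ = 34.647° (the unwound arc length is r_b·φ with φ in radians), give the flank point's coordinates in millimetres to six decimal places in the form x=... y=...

pitch radius r_p = m·N/2 = 3.307·61/2 = 100.863500
base radius r_b = r_p·cos α = 100.863500·cos 16.007° = 96.952822
roll angle φ = 34.647° = 0.60470423 rad
x = r_b·(cos φ + φ·sin φ) = 96.952822·(0.82267029 + 0.60470423·0.56851878) = 113.091200
y = r_b·(sin φ − φ·cos φ) = 96.952822·(0.56851878 − 0.60470423·0.82267029) = 6.888166

x=113.091200 y=6.888166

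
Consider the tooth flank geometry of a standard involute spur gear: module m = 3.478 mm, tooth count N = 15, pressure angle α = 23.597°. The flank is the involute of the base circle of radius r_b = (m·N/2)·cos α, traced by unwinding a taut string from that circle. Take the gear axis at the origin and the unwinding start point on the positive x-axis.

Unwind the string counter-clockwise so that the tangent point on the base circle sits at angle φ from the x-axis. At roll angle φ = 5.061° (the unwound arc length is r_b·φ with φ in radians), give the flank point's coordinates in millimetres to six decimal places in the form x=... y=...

pitch radius r_p = m·N/2 = 3.478·15/2 = 26.085000
base radius r_b = r_p·cos α = 26.085000·cos 23.597° = 23.903869
roll angle φ = 5.061° = 0.08833111 rad
x = r_b·(cos φ + φ·sin φ) = 23.903869·(0.99610134 + 0.08833111·0.08821629) = 23.996940
y = r_b·(sin φ − φ·cos φ) = 23.903869·(0.08821629 − 0.08833111·0.99610134) = 0.005487

x=23.996940 y=0.005487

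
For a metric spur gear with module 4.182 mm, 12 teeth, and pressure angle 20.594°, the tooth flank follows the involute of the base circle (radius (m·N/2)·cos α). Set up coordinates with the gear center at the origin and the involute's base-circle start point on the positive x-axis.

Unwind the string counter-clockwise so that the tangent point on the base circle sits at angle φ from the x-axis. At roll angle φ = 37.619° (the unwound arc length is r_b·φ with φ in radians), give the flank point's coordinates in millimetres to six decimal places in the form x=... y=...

pitch radius r_p = m·N/2 = 4.182·12/2 = 25.092000
base radius r_b = r_p·cos α = 25.092000·cos 20.594° = 23.488530
roll angle φ = 37.619° = 0.65657541 rad
x = r_b·(cos φ + φ·sin φ) = 23.488530·(0.79208727 + 0.65657541·0.61040786) = 28.018671
y = r_b·(sin φ − φ·cos φ) = 23.488530·(0.61040786 − 0.65657541·0.79208727) = 2.122021

x=28.018671 y=2.122021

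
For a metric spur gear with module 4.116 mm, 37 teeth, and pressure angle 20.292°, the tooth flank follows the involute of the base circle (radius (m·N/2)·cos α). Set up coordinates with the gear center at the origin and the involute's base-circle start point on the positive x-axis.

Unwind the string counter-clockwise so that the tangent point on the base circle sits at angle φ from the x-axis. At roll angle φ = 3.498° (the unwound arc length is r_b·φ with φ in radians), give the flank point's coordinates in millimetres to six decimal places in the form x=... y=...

pitch radius r_p = m·N/2 = 4.116·37/2 = 76.146000
base radius r_b = r_p·cos α = 76.146000·cos 20.292° = 71.420179
roll angle φ = 3.498° = 0.06105162 rad
x = r_b·(cos φ + φ·sin φ) = 71.420179·(0.99813693 + 0.06105162·0.06101370) = 71.553157
y = r_b·(sin φ − φ·cos φ) = 71.420179·(0.06101370 − 0.06105162·0.99813693) = 0.005415

x=71.553157 y=0.005415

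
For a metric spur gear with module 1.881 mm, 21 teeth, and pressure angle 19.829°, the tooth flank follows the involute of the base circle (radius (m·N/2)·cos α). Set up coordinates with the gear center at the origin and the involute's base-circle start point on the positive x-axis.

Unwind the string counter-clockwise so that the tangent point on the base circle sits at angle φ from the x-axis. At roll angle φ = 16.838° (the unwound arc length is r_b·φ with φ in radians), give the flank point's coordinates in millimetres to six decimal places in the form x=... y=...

pitch radius r_p = m·N/2 = 1.881·21/2 = 19.750500
base radius r_b = r_p·cos α = 19.750500·cos 19.829° = 18.579477
roll angle φ = 16.838° = 0.29387854 rad
x = r_b·(cos φ + φ·sin φ) = 18.579477·(0.95712759 + 0.29387854·0.28966665) = 19.364542
y = r_b·(sin φ − φ·cos φ) = 18.579477·(0.28966665 − 0.29387854·0.95712759) = 0.155833

x=19.364542 y=0.155833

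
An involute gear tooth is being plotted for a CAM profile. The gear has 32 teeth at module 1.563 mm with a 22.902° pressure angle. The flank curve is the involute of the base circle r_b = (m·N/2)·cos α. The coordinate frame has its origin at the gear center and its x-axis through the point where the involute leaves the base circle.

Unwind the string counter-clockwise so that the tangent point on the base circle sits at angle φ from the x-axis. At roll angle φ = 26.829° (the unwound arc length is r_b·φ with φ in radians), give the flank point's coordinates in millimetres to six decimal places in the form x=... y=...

x=25.425438 y=0.771243

pitch radius r_p = m·N/2 = 1.563·32/2 = 25.008000
base radius r_b = r_p·cos α = 25.008000·cos 22.902° = 23.036665
roll angle φ = 26.829° = 0.46825439 rad
x = r_b·(cos φ + φ·sin φ) = 23.036665·(0.89235749 + 0.46825439·0.45132926) = 25.425438
y = r_b·(sin φ − φ·cos φ) = 23.036665·(0.45132926 − 0.46825439·0.89235749) = 0.771243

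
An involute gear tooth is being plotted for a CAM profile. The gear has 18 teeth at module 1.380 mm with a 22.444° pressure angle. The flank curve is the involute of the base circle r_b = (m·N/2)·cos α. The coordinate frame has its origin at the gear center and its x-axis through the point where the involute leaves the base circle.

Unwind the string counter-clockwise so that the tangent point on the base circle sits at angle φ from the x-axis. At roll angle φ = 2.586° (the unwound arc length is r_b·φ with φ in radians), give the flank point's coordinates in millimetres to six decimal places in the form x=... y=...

pitch radius r_p = m·N/2 = 1.380·18/2 = 12.420000
base radius r_b = r_p·cos α = 12.420000·cos 22.444° = 11.479224
roll angle φ = 2.586° = 0.04513421 rad
x = r_b·(cos φ + φ·sin φ) = 11.479224·(0.99898162 + 0.04513421·0.04511889) = 11.490910
y = r_b·(sin φ − φ·cos φ) = 11.479224·(0.04511889 − 0.04513421·0.99898162) = 0.000352

x=11.490910 y=0.000352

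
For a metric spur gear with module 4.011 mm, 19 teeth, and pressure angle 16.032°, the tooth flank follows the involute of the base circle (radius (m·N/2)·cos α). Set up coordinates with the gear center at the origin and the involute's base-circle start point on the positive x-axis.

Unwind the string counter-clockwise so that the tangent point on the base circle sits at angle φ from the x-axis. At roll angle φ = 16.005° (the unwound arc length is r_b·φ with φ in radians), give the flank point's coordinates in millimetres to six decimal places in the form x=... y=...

pitch radius r_p = m·N/2 = 4.011·19/2 = 38.104500
base radius r_b = r_p·cos α = 38.104500·cos 16.032° = 36.622525
roll angle φ = 16.005° = 0.27933995 rad
x = r_b·(cos φ + φ·sin φ) = 36.622525·(0.96123764 + 0.27933995·0.27572124) = 38.023614
y = r_b·(sin φ − φ·cos φ) = 36.622525·(0.27572124 − 0.27933995·0.96123764) = 0.264018

x=38.023614 y=0.264018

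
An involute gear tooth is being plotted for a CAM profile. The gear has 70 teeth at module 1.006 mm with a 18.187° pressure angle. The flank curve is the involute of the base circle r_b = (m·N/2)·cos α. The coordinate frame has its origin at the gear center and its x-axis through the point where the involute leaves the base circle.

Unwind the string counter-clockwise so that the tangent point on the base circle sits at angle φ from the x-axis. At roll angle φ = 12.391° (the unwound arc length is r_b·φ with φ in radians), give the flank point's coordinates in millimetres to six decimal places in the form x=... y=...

pitch radius r_p = m·N/2 = 1.006·70/2 = 35.210000
base radius r_b = r_p·cos α = 35.210000·cos 18.187° = 33.451010
roll angle φ = 12.391° = 0.21626375 rad
x = r_b·(cos φ + φ·sin φ) = 33.451010·(0.97670600 + 0.21626375·0.21458191) = 34.224140
y = r_b·(sin φ − φ·cos φ) = 33.451010·(0.21458191 − 0.21626375·0.97670600) = 0.112255

x=34.224140 y=0.112255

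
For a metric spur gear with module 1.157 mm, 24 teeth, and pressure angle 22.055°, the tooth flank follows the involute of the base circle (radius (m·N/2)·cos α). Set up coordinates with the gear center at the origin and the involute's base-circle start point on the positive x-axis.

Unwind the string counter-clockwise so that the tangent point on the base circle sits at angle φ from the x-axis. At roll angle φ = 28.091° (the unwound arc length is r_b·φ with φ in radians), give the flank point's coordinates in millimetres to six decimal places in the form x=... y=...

x=14.322891 y=0.493456

pitch radius r_p = m·N/2 = 1.157·24/2 = 13.884000
base radius r_b = r_p·cos α = 13.884000·cos 22.055° = 12.868022
roll angle φ = 28.091° = 0.49028044 rad
x = r_b·(cos φ + φ·sin φ) = 12.868022·(0.88220084 + 0.49028044·0.47087331) = 14.322891
y = r_b·(sin φ − φ·cos φ) = 12.868022·(0.47087331 − 0.49028044·0.88220084) = 0.493456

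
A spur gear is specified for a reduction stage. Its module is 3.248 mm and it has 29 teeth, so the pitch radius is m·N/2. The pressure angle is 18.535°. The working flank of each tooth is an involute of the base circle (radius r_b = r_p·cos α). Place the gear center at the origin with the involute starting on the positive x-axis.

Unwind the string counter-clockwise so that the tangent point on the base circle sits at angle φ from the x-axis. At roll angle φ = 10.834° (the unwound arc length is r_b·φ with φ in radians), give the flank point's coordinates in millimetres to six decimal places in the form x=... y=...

x=45.444271 y=0.100271

pitch radius r_p = m·N/2 = 3.248·29/2 = 47.096000
base radius r_b = r_p·cos α = 47.096000·cos 18.535° = 44.653114
roll angle φ = 10.834° = 0.18908897 rad
x = r_b·(cos φ + φ·sin φ) = 44.653114·(0.98217588 + 0.18908897·0.18796418) = 45.444271
y = r_b·(sin φ − φ·cos φ) = 44.653114·(0.18796418 − 0.18908897·0.98217588) = 0.100271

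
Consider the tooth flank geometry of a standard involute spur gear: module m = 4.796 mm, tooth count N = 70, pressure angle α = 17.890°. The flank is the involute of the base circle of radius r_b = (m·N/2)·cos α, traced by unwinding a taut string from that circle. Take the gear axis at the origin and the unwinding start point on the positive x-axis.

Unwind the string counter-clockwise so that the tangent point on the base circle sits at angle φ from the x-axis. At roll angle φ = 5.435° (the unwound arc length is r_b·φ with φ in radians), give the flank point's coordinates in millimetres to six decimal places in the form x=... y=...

x=160.460723 y=0.045409

pitch radius r_p = m·N/2 = 4.796·70/2 = 167.860000
base radius r_b = r_p·cos α = 167.860000·cos 17.890° = 159.743639
roll angle φ = 5.435° = 0.09485864 rad
x = r_b·(cos φ + φ·sin φ) = 159.743639·(0.99550429 + 0.09485864·0.09471645) = 160.460723
y = r_b·(sin φ − φ·cos φ) = 159.743639·(0.09471645 − 0.09485864·0.99550429) = 0.045409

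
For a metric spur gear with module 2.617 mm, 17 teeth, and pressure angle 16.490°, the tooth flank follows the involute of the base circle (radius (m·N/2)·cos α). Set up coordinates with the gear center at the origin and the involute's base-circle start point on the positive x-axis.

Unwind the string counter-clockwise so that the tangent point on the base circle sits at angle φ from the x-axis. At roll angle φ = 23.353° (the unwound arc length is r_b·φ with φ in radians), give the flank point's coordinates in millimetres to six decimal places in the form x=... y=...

x=23.028370 y=0.473466

pitch radius r_p = m·N/2 = 2.617·17/2 = 22.244500
base radius r_b = r_p·cos α = 22.244500·cos 16.490° = 21.329568
roll angle φ = 23.353° = 0.40758674 rad
x = r_b·(cos φ + φ·sin φ) = 21.329568·(0.91808010 + 0.40758674·0.39639492) = 23.028370
y = r_b·(sin φ − φ·cos φ) = 21.329568·(0.39639492 − 0.40758674·0.91808010) = 0.473466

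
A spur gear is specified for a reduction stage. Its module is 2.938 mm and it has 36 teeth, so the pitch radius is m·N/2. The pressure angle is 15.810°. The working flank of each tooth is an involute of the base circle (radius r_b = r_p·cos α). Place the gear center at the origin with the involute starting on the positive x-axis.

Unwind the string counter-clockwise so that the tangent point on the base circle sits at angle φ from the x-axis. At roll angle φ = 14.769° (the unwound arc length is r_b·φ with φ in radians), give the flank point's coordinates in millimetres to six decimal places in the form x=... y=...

x=52.545899 y=0.288571

pitch radius r_p = m·N/2 = 2.938·36/2 = 52.884000
base radius r_b = r_p·cos α = 52.884000·cos 15.810° = 50.883422
roll angle φ = 14.769° = 0.25776768 rad
x = r_b·(cos φ + φ·sin φ) = 50.883422·(0.96696146 + 0.25776768·0.25492262) = 52.545899
y = r_b·(sin φ − φ·cos φ) = 50.883422·(0.25492262 − 0.25776768·0.96696146) = 0.288571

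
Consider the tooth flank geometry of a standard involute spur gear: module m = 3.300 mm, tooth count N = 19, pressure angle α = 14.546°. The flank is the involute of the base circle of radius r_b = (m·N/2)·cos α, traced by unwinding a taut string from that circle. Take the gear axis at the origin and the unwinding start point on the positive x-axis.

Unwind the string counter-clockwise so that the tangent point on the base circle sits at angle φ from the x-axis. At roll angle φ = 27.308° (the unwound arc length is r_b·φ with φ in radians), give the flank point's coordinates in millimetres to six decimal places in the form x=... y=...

pitch radius r_p = m·N/2 = 3.300·19/2 = 31.350000
base radius r_b = r_p·cos α = 31.350000·cos 14.546° = 30.345117
roll angle φ = 27.308° = 0.47661451 rad
x = r_b·(cos φ + φ·sin φ) = 30.345117·(0.88855318 + 0.47661451·0.45877362) = 33.598458
y = r_b·(sin φ − φ·cos φ) = 30.345117·(0.45877362 − 0.47661451·0.88855318) = 1.070463

x=33.598458 y=1.070463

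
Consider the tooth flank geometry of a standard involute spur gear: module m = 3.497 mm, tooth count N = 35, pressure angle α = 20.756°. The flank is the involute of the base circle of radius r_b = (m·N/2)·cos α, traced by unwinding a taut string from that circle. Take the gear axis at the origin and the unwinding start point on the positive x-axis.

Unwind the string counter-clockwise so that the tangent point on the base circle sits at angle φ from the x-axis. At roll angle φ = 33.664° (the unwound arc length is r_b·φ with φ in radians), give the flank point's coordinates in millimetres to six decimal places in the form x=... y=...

pitch radius r_p = m·N/2 = 3.497·35/2 = 61.197500
base radius r_b = r_p·cos α = 61.197500·cos 20.756° = 57.225666
roll angle φ = 33.664° = 0.58754764 rad
x = r_b·(cos φ + φ·sin φ) = 57.225666·(0.83230258 + 0.58754764·0.55432159) = 66.266916
y = r_b·(sin φ − φ·cos φ) = 57.225666·(0.55432159 − 0.58754764·0.83230258) = 3.737075

x=66.266916 y=3.737075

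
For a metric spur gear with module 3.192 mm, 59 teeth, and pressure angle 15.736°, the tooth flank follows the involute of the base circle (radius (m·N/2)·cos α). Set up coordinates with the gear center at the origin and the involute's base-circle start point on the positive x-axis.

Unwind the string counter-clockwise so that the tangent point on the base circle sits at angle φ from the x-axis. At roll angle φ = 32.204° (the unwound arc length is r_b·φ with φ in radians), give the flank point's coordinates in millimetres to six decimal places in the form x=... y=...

x=103.840444 y=5.197003

pitch radius r_p = m·N/2 = 3.192·59/2 = 94.164000
base radius r_b = r_p·cos α = 94.164000·cos 15.736° = 90.634878
roll angle φ = 32.204° = 0.56206583 rad
x = r_b·(cos φ + φ·sin φ) = 90.634878·(0.84615596 + 0.56206583·0.53293535) = 103.840444
y = r_b·(sin φ − φ·cos φ) = 90.634878·(0.53293535 − 0.56206583·0.84615596) = 5.197003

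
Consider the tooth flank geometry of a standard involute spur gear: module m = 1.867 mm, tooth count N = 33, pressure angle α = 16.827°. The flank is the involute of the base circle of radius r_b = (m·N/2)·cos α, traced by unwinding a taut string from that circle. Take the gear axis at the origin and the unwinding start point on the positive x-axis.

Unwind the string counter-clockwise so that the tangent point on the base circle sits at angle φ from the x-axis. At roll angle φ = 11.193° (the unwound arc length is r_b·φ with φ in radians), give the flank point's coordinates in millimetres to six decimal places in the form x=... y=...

pitch radius r_p = m·N/2 = 1.867·33/2 = 30.805500
base radius r_b = r_p·cos α = 30.805500·cos 16.827° = 29.486507
roll angle φ = 11.193° = 0.19535470 rad
x = r_b·(cos φ + φ·sin φ) = 29.486507·(0.98097888 + 0.19535470·0.19411450) = 30.043803
y = r_b·(sin φ − φ·cos φ) = 29.486507·(0.19411450 − 0.19535470·0.98097888) = 0.072999

x=30.043803 y=0.072999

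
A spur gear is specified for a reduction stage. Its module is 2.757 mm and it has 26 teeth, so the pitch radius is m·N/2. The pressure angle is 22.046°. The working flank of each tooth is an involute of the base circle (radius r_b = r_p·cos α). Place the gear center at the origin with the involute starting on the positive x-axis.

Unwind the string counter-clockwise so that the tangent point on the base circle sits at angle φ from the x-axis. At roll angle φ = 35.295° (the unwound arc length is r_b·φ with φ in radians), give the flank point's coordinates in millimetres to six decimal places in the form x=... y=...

pitch radius r_p = m·N/2 = 2.757·26/2 = 35.841000
base radius r_b = r_p·cos α = 35.841000·cos 22.046° = 33.220407
roll angle φ = 35.295° = 0.61601396 rad
x = r_b·(cos φ + φ·sin φ) = 33.220407·(0.81618801 + 0.61601396·0.57778640) = 38.938054
y = r_b·(sin φ − φ·cos φ) = 33.220407·(0.57778640 − 0.61601396·0.81618801) = 2.491636

x=38.938054 y=2.491636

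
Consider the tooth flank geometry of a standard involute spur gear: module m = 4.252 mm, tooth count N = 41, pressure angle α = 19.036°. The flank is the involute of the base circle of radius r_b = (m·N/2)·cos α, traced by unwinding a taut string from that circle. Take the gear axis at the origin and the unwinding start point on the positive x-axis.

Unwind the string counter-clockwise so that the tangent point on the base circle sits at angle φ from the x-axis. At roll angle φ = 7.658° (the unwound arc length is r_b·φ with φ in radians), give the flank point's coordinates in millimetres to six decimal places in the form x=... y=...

x=83.131943 y=0.065464

pitch radius r_p = m·N/2 = 4.252·41/2 = 87.166000
base radius r_b = r_p·cos α = 87.166000·cos 19.036° = 82.399225
roll angle φ = 7.658° = 0.13365731 rad
x = r_b·(cos φ + φ·sin φ) = 82.399225·(0.99108115 + 0.13365731·0.13325972) = 83.131943
y = r_b·(sin φ − φ·cos φ) = 82.399225·(0.13325972 − 0.13365731·0.99108115) = 0.065464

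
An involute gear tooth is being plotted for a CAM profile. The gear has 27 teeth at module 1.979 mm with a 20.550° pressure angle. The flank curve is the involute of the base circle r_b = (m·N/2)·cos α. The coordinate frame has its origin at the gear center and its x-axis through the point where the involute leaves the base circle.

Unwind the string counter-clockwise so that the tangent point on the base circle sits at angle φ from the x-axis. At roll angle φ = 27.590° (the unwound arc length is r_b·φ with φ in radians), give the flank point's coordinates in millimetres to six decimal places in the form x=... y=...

pitch radius r_p = m·N/2 = 1.979·27/2 = 26.716500
base radius r_b = r_p·cos α = 26.716500·cos 20.550° = 25.016428
roll angle φ = 27.590° = 0.48153634 rad
x = r_b·(cos φ + φ·sin φ) = 25.016428·(0.88628443 + 0.48153634·0.46314136) = 27.750819
y = r_b·(sin φ − φ·cos φ) = 25.016428·(0.46314136 − 0.48153634·0.88628443) = 0.909677

x=27.750819 y=0.909677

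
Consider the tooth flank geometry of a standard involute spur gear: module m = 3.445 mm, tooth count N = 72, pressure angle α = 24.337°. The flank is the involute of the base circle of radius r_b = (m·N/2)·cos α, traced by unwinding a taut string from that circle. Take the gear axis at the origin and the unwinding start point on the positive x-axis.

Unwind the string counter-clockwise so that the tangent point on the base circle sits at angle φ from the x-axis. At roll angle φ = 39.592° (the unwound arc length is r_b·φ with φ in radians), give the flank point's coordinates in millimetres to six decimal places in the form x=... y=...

pitch radius r_p = m·N/2 = 3.445·72/2 = 124.020000
base radius r_b = r_p·cos α = 124.020000·cos 24.337° = 112.999253
roll angle φ = 39.592° = 0.69101076 rad
x = r_b·(cos φ + φ·sin φ) = 112.999253·(0.77060224 + 0.69101076·0.63731640) = 136.841499
y = r_b·(sin φ − φ·cos φ) = 112.999253·(0.63731640 − 0.69101076·0.77060224) = 11.844804

x=136.841499 y=11.844804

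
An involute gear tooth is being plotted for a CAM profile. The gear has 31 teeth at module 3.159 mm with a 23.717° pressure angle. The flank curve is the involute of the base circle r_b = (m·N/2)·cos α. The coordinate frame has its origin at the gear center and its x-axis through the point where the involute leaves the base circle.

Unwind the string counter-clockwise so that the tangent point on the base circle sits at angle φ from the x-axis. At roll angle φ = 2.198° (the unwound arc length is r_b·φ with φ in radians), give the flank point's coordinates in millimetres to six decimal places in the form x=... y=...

x=44.862094 y=0.000844

pitch radius r_p = m·N/2 = 3.159·31/2 = 48.964500
base radius r_b = r_p·cos α = 48.964500·cos 23.717° = 44.829120
roll angle φ = 2.198° = 0.03836234 rad
x = r_b·(cos φ + φ·sin φ) = 44.829120·(0.99926426 + 0.03836234·0.03835293) = 44.862094
y = r_b·(sin φ − φ·cos φ) = 44.829120·(0.03835293 − 0.03836234·0.99926426) = 0.000844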